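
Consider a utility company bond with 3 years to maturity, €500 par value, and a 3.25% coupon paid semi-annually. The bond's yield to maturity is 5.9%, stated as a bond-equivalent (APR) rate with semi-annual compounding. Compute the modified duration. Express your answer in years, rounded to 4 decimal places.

2.7948 years

Periodic yield y = 0.0295. First find Macaulay duration:
  t   CF        PV=CF/(1+0.0295)^t    t·PV
  1        8.125         7.8922         7.8922
  2        8.125         7.6660        15.3321
  3        8.125         7.4464        22.3391
  4        8.125         7.2330        28.9320
  5        8.125         7.0257        35.1287
  6      508.125       426.7883     2,560.7295
  Σ                    464.0516     2,670.3535
P = 464.0516; Macaulay duration = 2,670.3535 / 464.0516 = 5.75443 half-year periods = 2.87722 years.
Modified duration = D_Mac / (1 + y) = 2.87722 / 1.0295 = 2.79477 years.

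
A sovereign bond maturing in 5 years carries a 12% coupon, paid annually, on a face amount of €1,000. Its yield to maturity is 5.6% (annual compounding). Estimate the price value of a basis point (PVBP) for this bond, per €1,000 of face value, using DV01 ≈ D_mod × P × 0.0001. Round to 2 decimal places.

€0.50

Periodic yield y = 0.056.
  t   CF        PV=CF/(1+0.056)^t    t·PV
  1       120.00       113.6364       113.6364
  2       120.00       107.6102       215.2204
  3       120.00       101.9036       305.7108
  4       120.00        96.4996       385.9985
  5     1,120.00       852.9006     4,264.5031
  Σ                  1,272.5504     5,285.0691
P = 1,272.5504; D_Mac = 4.15313 yrs; D_mod = 3.93289 yrs.
DV01 ≈ 3.93289 × 1,272.5504 × 0.0001 = 0.500480.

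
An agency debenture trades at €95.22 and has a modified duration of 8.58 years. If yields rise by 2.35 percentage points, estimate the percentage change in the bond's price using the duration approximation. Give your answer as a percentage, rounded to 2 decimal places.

Duration approximation: ΔP/P ≈ -D_mod · Δy = -8.58 × (+0.0235) = -0.201630.
As a percentage: -20.1630%.

-20.16%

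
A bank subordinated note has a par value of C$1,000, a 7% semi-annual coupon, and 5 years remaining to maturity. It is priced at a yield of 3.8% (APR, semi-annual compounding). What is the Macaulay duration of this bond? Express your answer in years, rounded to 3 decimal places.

4.357 years

Periodic yield y = 0.019. Discount each cash flow and weight by its period:
  t   CF        PV=CF/(1+0.019)^t    t·PV
  1        35.00        34.3474        34.3474
  2        35.00        33.7070        67.4139
  3        35.00        33.0785        99.2354
  4        35.00        32.4617       129.8468
  5        35.00        31.8564       159.2822
  6        35.00        31.2624       187.5747
  7        35.00        30.6795       214.7567
  8        35.00        30.1075       240.8599
  9        35.00        29.5461       265.9150
  10    1,035.00       857.4297     8,574.2967
  Σ                  1,144.4762     9,973.5289
Price P = Σ PV = 1,144.4762.
Macaulay duration = Σ(t·PV) / P = 9,973.5289 / 1,144.4762 = 8.71449 half-year periods.
In years: 8.71449 / 2 = 4.35725 years.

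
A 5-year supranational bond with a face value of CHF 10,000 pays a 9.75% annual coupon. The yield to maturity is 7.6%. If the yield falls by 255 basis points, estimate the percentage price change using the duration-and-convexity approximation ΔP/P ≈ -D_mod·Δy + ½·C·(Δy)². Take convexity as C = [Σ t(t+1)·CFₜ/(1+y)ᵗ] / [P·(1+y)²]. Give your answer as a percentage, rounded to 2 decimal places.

+10.68%

With y = 0.076:
  t   CF        PV=CF/(1+0.076)^t    t·PV        t(t+1)·PV
  1       975.00       906.1338       906.1338       1,812.2677
  2       975.00       842.1318     1,684.2636       5,052.7909
  3       975.00       782.6504     2,347.9511       9,391.8046
  4       975.00       727.3702     2,909.4810      14,547.4049
  5    10,975.00     7,609.2731    38,046.3656     228,278.1935
  Σ                 10,867.5594    45,894.1951     259,082.4614
P = 10,867.5594; D_Mac = 4.22305 yrs; D_mod = 3.92476 yrs; C = 20.59119.
Duration effect: -3.92476 × (-0.0255) = +0.100081
Convexity effect: 0.5 × 20.59119 × (-0.0255)² = +0.0066947
ΔP/P ≈ +0.100081 + 0.0066947 = +0.106776 = +10.6776%.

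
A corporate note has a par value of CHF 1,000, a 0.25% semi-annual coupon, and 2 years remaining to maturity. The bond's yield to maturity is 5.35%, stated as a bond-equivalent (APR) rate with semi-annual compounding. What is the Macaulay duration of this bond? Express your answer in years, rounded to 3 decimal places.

Periodic yield y = 0.02675. Discount each cash flow and weight by its period:
  t   CF        PV=CF/(1+0.02675)^t    t·PV
  1         1.25         1.2174         1.2174
  2         1.25         1.1857         2.3714
  3         1.25         1.1548         3.4645
  4     1,001.25       900.9147     3,603.6589
  Σ                    904.4727     3,610.7122
Price P = Σ PV = 904.4727.
Macaulay duration = Σ(t·PV) / P = 3,610.7122 / 904.4727 = 3.99206 half-year periods.
In years: 3.99206 / 2 = 1.99603 years.

1.996 years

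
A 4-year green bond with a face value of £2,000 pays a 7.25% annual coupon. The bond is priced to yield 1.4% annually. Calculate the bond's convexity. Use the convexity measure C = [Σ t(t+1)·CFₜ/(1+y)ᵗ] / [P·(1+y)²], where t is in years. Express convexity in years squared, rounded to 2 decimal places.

17.21

With y = 0.014:
  t   CF        PV=CF/(1+0.014)^t    t·PV        t(t+1)·PV
  1       145.00       142.9980       142.9980         285.9961
  2       145.00       141.0237       282.0474         846.1422
  3       145.00       139.0766       417.2299       1,668.9195
  4     2,145.00     2,028.9693     8,115.8772      40,579.3861
  Σ                  2,452.0676     8,958.1525      43,380.4438
P = 2,452.0676.
Convexity = Σ t(t+1)·PV / [P·(1+y)²] = 43,380.4438 / (2,452.0676 × 1.028196) = 17.20623.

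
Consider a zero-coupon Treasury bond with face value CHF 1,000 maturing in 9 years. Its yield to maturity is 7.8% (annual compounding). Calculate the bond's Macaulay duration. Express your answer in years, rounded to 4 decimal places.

A zero-coupon bond has a single cash flow at maturity, so its Macaulay duration equals its maturity: 9 years.

9.0000 years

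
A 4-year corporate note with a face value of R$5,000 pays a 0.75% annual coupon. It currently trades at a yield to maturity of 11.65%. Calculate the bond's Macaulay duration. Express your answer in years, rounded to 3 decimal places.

Periodic yield y = 0.1165. Discount each cash flow and weight by its year:
  t   CF        PV=CF/(1+0.1165)^t    t·PV
  1        37.50        33.5871        33.5871
  2        37.50        30.0825        60.1650
  3        37.50        26.9436        80.8307
  4     5,037.50     3,241.7547    12,967.0188
  Σ                  3,332.3679    13,141.6016
Price P = Σ PV = 3,332.3679.
Macaulay duration = Σ(t·PV) / P = 13,141.6016 / 3,332.3679 = 3.94362 years.

3.944 years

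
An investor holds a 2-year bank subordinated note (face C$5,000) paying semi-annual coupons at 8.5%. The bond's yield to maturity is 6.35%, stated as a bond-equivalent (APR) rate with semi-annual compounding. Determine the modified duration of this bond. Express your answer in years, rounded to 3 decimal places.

Periodic yield y = 0.03175. First find Macaulay duration:
  t   CF        PV=CF/(1+0.03175)^t    t·PV
  1       212.50       205.9607       205.9607
  2       212.50       199.6227       399.2454
  3       212.50       193.4797       580.4392
  4     5,212.50     4,599.8975    18,399.5901
  Σ                  5,198.9608    19,585.2356
P = 5,198.9608; Macaulay duration = 19,585.2356 / 5,198.9608 = 3.76714 half-year periods = 1.88357 years.
Modified duration = D_Mac / (1 + y) = 1.88357 / 1.03175 = 1.82561 years.

1.826 years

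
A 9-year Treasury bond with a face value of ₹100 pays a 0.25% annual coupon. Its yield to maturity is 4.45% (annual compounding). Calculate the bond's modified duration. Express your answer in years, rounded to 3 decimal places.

8.509 years

Periodic yield y = 0.0445. First find Macaulay duration:
  t   CF        PV=CF/(1+0.0445)^t    t·PV
  1         0.25         0.2393         0.2393
  2         0.25         0.2292         0.4583
  3         0.25         0.2194         0.6582
  4         0.25         0.2100         0.8402
  5         0.25         0.2011         1.0055
  6         0.25         0.1925         1.1552
  7         0.25         0.1843         1.2903
  8         0.25         0.1765         1.4118
  9       100.25        67.7499       609.7487
  Σ                     69.4022       616.8074
P = 69.4022; Macaulay duration = 616.8074 / 69.4022 = 8.88743 years.
Modified duration = D_Mac / (1 + y) = 8.88743 / 1.0445 = 8.50879 years.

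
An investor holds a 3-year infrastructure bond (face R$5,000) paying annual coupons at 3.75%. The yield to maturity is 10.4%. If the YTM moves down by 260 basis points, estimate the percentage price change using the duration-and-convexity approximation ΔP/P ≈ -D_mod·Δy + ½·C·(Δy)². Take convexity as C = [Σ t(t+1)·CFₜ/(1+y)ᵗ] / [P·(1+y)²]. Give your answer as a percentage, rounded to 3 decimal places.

+7.102%

With y = 0.104:
  t   CF        PV=CF/(1+0.104)^t    t·PV        t(t+1)·PV
  1       187.50       169.8370       169.8370         339.6739
  2       187.50       153.8378       307.6756         923.0269
  3     5,187.50     3,855.2353    11,565.7059      46,262.8236
  Σ                  4,178.9101    12,043.2185      47,525.5244
P = 4,178.9101; D_Mac = 2.88190 yrs; D_mod = 2.61042 yrs; C = 9.33095.
Duration effect: -2.61042 × (-0.026) = +0.067871
Convexity effect: 0.5 × 9.33095 × (-0.026)² = +0.0031539
ΔP/P ≈ +0.067871 + 0.0031539 = +0.071025 = +7.1025%.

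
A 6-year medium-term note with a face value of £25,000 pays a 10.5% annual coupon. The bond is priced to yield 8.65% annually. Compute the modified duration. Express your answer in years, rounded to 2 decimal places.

4.41 years

Periodic yield y = 0.0865. First find Macaulay duration:
  t   CF        PV=CF/(1+0.0865)^t    t·PV
  1     2,625.00     2,416.0147     2,416.0147
  2     2,625.00     2,223.6675     4,447.3350
  3     2,625.00     2,046.6337     6,139.9010
  4     2,625.00     1,883.6941     7,534.7765
  5     2,625.00     1,733.7268     8,668.6338
  6    27,625.00    16,792.8304   100,756.9826
  Σ                 27,096.5672   129,963.6437
P = 27,096.5672; Macaulay duration = 129,963.6437 / 27,096.5672 = 4.79631 years.
Modified duration = D_Mac / (1 + y) = 4.79631 / 1.0865 = 4.41446 years.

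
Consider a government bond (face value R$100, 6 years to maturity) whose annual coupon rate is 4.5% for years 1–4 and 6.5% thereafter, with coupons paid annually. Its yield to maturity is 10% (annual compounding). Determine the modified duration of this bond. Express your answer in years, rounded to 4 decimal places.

Periodic yield y = 0.1. First find Macaulay duration:
  t   CF        PV=CF/(1+0.1)^t    t·PV
  1         4.50         4.0909         4.0909
  2         4.50         3.7190         7.4380
  3         4.50         3.3809        10.1427
  4         4.50         3.0736        12.2942
  5         6.50         4.0360        20.1799
  6       106.50        60.1165       360.6988
  Σ                     78.4169       414.8447
P = 78.4169; Macaulay duration = 414.8447 / 78.4169 = 5.29025 years.
Modified duration = D_Mac / (1 + y) = 5.29025 / 1.1 = 4.80932 years.

4.8093 years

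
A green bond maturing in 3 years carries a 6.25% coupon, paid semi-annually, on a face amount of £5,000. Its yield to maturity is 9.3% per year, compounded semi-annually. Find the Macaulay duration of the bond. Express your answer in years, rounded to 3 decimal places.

2.771 years

Periodic yield y = 0.0465. Discount each cash flow and weight by its period:
  t   CF        PV=CF/(1+0.0465)^t    t·PV
  1       156.25       149.3072       149.3072
  2       156.25       142.6729       285.3458
  3       156.25       136.3334       409.0003
  4       156.25       130.2756       521.1024
  5       156.25       124.4870       622.4348
  6     5,156.25     3,925.5324    23,553.1946
  Σ                  4,608.6086    25,540.3851
Price P = Σ PV = 4,608.6086.
Macaulay duration = Σ(t·PV) / P = 25,540.3851 / 4,608.6086 = 5.54189 half-year periods.
In years: 5.54189 / 2 = 2.77094 years.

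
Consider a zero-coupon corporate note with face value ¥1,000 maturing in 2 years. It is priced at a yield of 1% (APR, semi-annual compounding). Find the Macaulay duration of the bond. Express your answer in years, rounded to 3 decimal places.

2.000 years

A zero-coupon bond has a single cash flow at maturity, so its Macaulay duration equals its maturity: 2 years.
(Equivalently: 4 semi-annual periods ÷ 2 = 2 years.)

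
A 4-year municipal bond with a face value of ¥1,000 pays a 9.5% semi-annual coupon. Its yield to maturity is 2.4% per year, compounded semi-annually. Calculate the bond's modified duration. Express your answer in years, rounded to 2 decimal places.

Periodic yield y = 0.012. First find Macaulay duration:
  t   CF        PV=CF/(1+0.012)^t    t·PV
  1        47.50        46.9368        46.9368
  2        47.50        46.3802        92.7604
  3        47.50        45.8302       137.4907
  4        47.50        45.2868       181.1472
  5        47.50        44.7498       223.7490
  6        47.50        44.2192       265.3150
  7        47.50        43.6948       305.8638
  8     1,047.50       952.1600     7,617.2800
  Σ                  1,269.2578     8,870.5427
P = 1,269.2578; Macaulay duration = 8,870.5427 / 1,269.2578 = 6.98876 half-year periods = 3.49438 years.
Modified duration = D_Mac / (1 + y) = 3.49438 / 1.012 = 3.45295 years.

3.45 years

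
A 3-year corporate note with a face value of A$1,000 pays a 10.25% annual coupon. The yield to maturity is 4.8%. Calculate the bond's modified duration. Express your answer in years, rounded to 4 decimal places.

2.6226 years

Periodic yield y = 0.048. First find Macaulay duration:
  t   CF        PV=CF/(1+0.048)^t    t·PV
  1       102.50        97.8053        97.8053
  2       102.50        93.3257       186.6514
  3     1,102.50       957.8439     2,873.5318
  Σ                  1,148.9750     3,157.9885
P = 1,148.9750; Macaulay duration = 3,157.9885 / 1,148.9750 = 2.74853 years.
Modified duration = D_Mac / (1 + y) = 2.74853 / 1.048 = 2.62264 years.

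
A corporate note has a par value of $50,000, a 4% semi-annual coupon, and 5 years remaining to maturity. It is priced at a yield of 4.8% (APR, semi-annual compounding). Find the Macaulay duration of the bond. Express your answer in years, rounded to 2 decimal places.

Periodic yield y = 0.024. Discount each cash flow and weight by its period:
  t   CF        PV=CF/(1+0.024)^t    t·PV
  1     1,000.00       976.5625       976.5625
  2     1,000.00       953.6743     1,907.3486
  3     1,000.00       931.3226     2,793.9677
  4     1,000.00       909.4947     3,637.9788
  5     1,000.00       888.1784     4,440.8921
  6     1,000.00       867.3617     5,204.1704
  7     1,000.00       847.0329     5,929.2306
  8     1,000.00       827.1806     6,617.4449
  9     1,000.00       807.7936     7,270.1421
  10   51,000.00    40,231.9062   402,319.0617
  Σ                 48,240.5075   441,096.7995
Price P = Σ PV = 48,240.5075.
Macaulay duration = Σ(t·PV) / P = 441,096.7995 / 48,240.5075 = 9.14370 half-year periods.
In years: 9.14370 / 2 = 4.57185 years.

4.57 years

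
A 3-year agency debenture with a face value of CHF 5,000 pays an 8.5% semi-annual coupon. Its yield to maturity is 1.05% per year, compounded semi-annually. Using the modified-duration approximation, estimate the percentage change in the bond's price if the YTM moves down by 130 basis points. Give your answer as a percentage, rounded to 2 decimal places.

+3.55%

Periodic yield y = 0.00525. Modified duration first:
  t   CF        PV=CF/(1+0.00525)^t    t·PV
  1       212.50       211.3902       211.3902
  2       212.50       210.2862       420.5724
  3       212.50       209.1880       627.5639
  4       212.50       208.0955       832.3818
  5       212.50       207.0087     1,035.0433
  6     5,212.50     5,051.2816    30,307.6894
  Σ                  6,097.2501    33,434.6410
P = 6,097.2501; D_Mac = 5.48356 half-year periods = 2.74178 yrs; D_mod = 2.74178/(1+0.00525) = 2.72746 yrs.
ΔP/P ≈ -D_mod · Δy = -2.72746 × (-0.013) = +0.035457 = +3.5457%.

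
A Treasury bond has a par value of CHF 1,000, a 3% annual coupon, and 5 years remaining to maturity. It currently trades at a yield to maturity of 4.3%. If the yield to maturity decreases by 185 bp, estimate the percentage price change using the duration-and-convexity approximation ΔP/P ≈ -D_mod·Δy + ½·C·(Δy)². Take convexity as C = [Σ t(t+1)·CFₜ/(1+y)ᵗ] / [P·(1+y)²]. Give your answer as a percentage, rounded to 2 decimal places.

With y = 0.043:
  t   CF        PV=CF/(1+0.043)^t    t·PV        t(t+1)·PV
  1        30.00        28.7632        28.7632          57.5264
  2        30.00        27.5774        55.1547         165.4641
  3        30.00        26.4404        79.3213         317.2850
  4        30.00        25.3504       101.4014         507.0071
  5     1,030.00       834.4795     4,172.3976      25,034.3856
  Σ                    942.6108     4,437.0382      26,081.6682
P = 942.6108; D_Mac = 4.70718 yrs; D_mod = 4.51312 yrs; C = 25.43515.
Duration effect: -4.51312 × (-0.0185) = +0.083493
Convexity effect: 0.5 × 25.43515 × (-0.0185)² = +0.0043526
ΔP/P ≈ +0.083493 + 0.0043526 = +0.087845 = +8.7845%.

+8.78%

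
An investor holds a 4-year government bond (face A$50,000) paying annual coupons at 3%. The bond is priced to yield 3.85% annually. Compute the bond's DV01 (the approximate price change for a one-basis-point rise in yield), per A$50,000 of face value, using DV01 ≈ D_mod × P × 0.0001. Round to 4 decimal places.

Periodic yield y = 0.0385.
  t   CF        PV=CF/(1+0.0385)^t    t·PV
  1     1,500.00     1,444.3909     1,444.3909
  2     1,500.00     1,390.8435     2,781.6869
  3     1,500.00     1,339.2812     4,017.8435
  4    51,500.00    44,277.3097   177,109.2390
  Σ                 48,451.8253   185,353.1603
P = 48,451.8253; D_Mac = 3.82551 yrs; D_mod = 3.68369 yrs.
DV01 ≈ 3.68369 × 48,451.8253 × 0.0001 = 17.848162.

A$17.8482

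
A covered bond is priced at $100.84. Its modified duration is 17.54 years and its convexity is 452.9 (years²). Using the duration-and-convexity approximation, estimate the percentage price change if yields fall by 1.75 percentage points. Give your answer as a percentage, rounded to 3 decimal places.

Duration effect: -D_mod·Δy = -17.54 × (-0.0175) = +0.306950
Convexity effect: ½·C·(Δy)² = 0.5 × 452.9 × (-0.0175)² = +0.0693503125
ΔP/P ≈ +0.306950 + 0.0693503125 = +0.3763003125
= +37.63003125%.

+37.630%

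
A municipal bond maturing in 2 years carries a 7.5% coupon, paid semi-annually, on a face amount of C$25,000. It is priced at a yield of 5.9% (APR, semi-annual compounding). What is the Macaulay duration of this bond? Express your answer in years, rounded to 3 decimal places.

1.896 years

Periodic yield y = 0.0295. Discount each cash flow and weight by its period:
  t   CF        PV=CF/(1+0.0295)^t    t·PV
  1       937.50       910.6362       910.6362
  2       937.50       884.5422     1,769.0845
  3       937.50       859.1960     2,577.5879
  4    25,937.50    23,089.9350    92,359.7400
  Σ                 25,744.3094    97,617.0485
Price P = Σ PV = 25,744.3094.
Macaulay duration = Σ(t·PV) / P = 97,617.0485 / 25,744.3094 = 3.79179 half-year periods.
In years: 3.79179 / 2 = 1.89590 years.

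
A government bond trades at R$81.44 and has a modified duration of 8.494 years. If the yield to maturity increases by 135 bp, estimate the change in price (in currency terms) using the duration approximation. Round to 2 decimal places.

-R$9.34

Duration approximation: ΔP/P ≈ -D_mod · Δy = -8.494 × (+0.0135) = -0.114669.
ΔP ≈ 81.44 × (-0.114669) = -9.33864336.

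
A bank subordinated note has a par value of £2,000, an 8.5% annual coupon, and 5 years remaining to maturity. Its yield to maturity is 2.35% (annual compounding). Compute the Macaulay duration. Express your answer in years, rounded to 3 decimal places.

4.369 years

Periodic yield y = 0.0235. Discount each cash flow and weight by its year:
  t   CF        PV=CF/(1+0.0235)^t    t·PV
  1       170.00       166.0967       166.0967
  2       170.00       162.2831       324.5661
  3       170.00       158.5570       475.6710
  4       170.00       154.9164       619.6658
  5     2,170.00     1,932.0595     9,660.2975
  Σ                  2,573.9127    11,246.2972
Price P = Σ PV = 2,573.9127.
Macaulay duration = Σ(t·PV) / P = 11,246.2972 / 2,573.9127 = 4.36934 years.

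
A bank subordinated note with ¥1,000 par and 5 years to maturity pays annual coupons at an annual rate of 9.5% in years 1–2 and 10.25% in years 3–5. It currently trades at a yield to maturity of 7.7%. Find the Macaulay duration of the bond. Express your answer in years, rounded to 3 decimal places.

4.230 years

Periodic yield y = 0.077. Discount each cash flow and weight by its year:
  t   CF        PV=CF/(1+0.077)^t    t·PV
  1        95.00        88.2080        88.2080
  2        95.00        81.9016       163.8031
  3       102.50        82.0497       246.1490
  4       102.50        76.1835       304.7341
  5     1,102.50       760.8518     3,804.2591
  Σ                  1,089.1945     4,607.1533
Price P = Σ PV = 1,089.1945.
Macaulay duration = Σ(t·PV) / P = 4,607.1533 / 1,089.1945 = 4.22987 years.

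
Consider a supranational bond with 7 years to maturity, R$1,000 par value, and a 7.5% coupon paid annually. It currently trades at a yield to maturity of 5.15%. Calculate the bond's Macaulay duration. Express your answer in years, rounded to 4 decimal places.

Periodic yield y = 0.0515. Discount each cash flow and weight by its year:
  t   CF        PV=CF/(1+0.0515)^t    t·PV
  1        75.00        71.3267        71.3267
  2        75.00        67.8333       135.6665
  3        75.00        64.5109       193.5328
  4        75.00        61.3514       245.4054
  5        75.00        58.3465       291.7325
  6        75.00        55.4888       332.9330
  7     1,075.00       756.3861     5,294.7025
  Σ                  1,135.2437     6,565.2995
Price P = Σ PV = 1,135.2437.
Macaulay duration = Σ(t·PV) / P = 6,565.2995 / 1,135.2437 = 5.78316 years.

5.7832 years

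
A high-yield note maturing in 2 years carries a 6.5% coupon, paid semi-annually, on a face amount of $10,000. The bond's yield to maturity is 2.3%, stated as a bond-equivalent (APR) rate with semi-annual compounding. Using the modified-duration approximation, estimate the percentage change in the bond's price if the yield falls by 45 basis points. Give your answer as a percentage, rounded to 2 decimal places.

Periodic yield y = 0.0115. Modified duration first:
  t   CF        PV=CF/(1+0.0115)^t    t·PV
  1       325.00       321.3050       321.3050
  2       325.00       317.6520       635.3040
  3       325.00       314.0405       942.1216
  4    10,325.00     9,863.3970    39,453.5878
  Σ                 10,816.3945    41,352.3184
P = 10,816.3945; D_Mac = 3.82311 half-year periods = 1.91156 yrs; D_mod = 1.91156/(1+0.0115) = 1.88982 yrs.
ΔP/P ≈ -D_mod · Δy = -1.88982 × (-0.0045) = +0.008504 = +0.8504%.

+0.85%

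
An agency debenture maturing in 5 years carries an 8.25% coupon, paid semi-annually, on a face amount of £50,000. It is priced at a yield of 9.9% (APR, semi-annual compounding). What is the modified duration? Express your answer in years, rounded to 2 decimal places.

Periodic yield y = 0.0495. First find Macaulay duration:
  t   CF        PV=CF/(1+0.0495)^t    t·PV
  1     2,062.50     1,965.2215     1,965.2215
  2     2,062.50     1,872.5312     3,745.0625
  3     2,062.50     1,784.2127     5,352.6381
  4     2,062.50     1,700.0598     6,800.2390
  5     2,062.50     1,619.8759     8,099.3795
  6     2,062.50     1,543.4739     9,260.8436
  7     2,062.50     1,470.6755    10,294.7285
  8     2,062.50     1,401.3106    11,210.4850
  9     2,062.50     1,335.2174    12,016.9563
  10   52,062.50    32,114.4575   321,144.5747
  Σ                 46,807.0360   389,890.1286
P = 46,807.0360; Macaulay duration = 389,890.1286 / 46,807.0360 = 8.32973 half-year periods = 4.16487 years.
Modified duration = D_Mac / (1 + y) = 4.16487 / 1.0495 = 3.96843 years.

3.97 years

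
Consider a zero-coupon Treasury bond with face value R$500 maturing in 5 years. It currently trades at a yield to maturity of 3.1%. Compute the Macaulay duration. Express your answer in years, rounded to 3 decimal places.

5.000 years

A zero-coupon bond has a single cash flow at maturity, so its Macaulay duration equals its maturity: 5 years.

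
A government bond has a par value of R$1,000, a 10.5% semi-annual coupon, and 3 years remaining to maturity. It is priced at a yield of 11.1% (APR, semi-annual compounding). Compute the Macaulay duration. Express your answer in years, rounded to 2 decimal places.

2.65 years

Periodic yield y = 0.0555. Discount each cash flow and weight by its period:
  t   CF        PV=CF/(1+0.0555)^t    t·PV
  1        52.50        49.7395        49.7395
  2        52.50        47.1241        94.2481
  3        52.50        44.6462       133.9386
  4        52.50        42.2986       169.1945
  5        52.50        40.0745       200.3725
  6     1,052.50       761.1543     4,566.9255
  Σ                    985.0371     5,214.4188
Price P = Σ PV = 985.0371.
Macaulay duration = Σ(t·PV) / P = 5,214.4188 / 985.0371 = 5.29363 half-year periods.
In years: 5.29363 / 2 = 2.64681 years.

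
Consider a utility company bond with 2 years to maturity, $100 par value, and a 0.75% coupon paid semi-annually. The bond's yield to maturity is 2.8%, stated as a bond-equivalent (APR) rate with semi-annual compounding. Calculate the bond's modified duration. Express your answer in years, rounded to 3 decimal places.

1.961 years

Periodic yield y = 0.014. First find Macaulay duration:
  t   CF        PV=CF/(1+0.014)^t    t·PV
  1        0.375         0.3698         0.3698
  2        0.375         0.3647         0.7294
  3        0.375         0.3597         1.0790
  4      100.375        94.9454       379.7814
  Σ                     96.0396       381.9597
P = 96.0396; Macaulay duration = 381.9597 / 96.0396 = 3.97711 half-year periods = 1.98855 years.
Modified duration = D_Mac / (1 + y) = 1.98855 / 1.014 = 1.96110 years.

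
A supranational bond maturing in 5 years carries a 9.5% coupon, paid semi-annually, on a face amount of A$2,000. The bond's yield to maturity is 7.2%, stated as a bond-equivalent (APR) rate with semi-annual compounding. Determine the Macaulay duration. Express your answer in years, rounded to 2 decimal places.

4.14 years

Periodic yield y = 0.036. Discount each cash flow and weight by its period:
  t   CF        PV=CF/(1+0.036)^t    t·PV
  1        95.00        91.6988        91.6988
  2        95.00        88.5124       177.0248
  3        95.00        85.4367       256.3100
  4        95.00        82.4678       329.8713
  5        95.00        79.6022       398.0108
  6        95.00        76.8361       461.0163
  7        95.00        74.1661       519.1626
  8        95.00        71.5889       572.7110
  9        95.00        69.1012       621.9111
  10    2,095.00     1,470.9113    14,709.1126
  Σ                  2,190.3214    18,136.8294
Price P = Σ PV = 2,190.3214.
Macaulay duration = Σ(t·PV) / P = 18,136.8294 / 2,190.3214 = 8.28044 half-year periods.
In years: 8.28044 / 2 = 4.14022 years.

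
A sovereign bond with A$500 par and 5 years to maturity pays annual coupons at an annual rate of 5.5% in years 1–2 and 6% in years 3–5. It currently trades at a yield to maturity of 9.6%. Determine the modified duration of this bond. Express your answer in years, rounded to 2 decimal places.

Periodic yield y = 0.096. First find Macaulay duration:
  t   CF        PV=CF/(1+0.096)^t    t·PV
  1        27.50        25.0912        25.0912
  2        27.50        22.8935        45.7869
  3        30.00        22.7871        68.3614
  4        30.00        20.7912        83.1647
  5       530.00       335.1376     1,675.6878
  Σ                    426.7006     1,898.0920
P = 426.7006; Macaulay duration = 1,898.0920 / 426.7006 = 4.44830 years.
Modified duration = D_Mac / (1 + y) = 4.44830 / 1.096 = 4.05867 years.

4.06 years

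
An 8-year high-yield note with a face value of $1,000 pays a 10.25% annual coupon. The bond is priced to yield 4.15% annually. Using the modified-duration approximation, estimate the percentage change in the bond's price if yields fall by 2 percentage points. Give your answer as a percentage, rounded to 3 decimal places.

Periodic yield y = 0.0415. Modified duration first:
  t   CF        PV=CF/(1+0.0415)^t    t·PV
  1       102.50        98.4157        98.4157
  2       102.50        94.4942       188.9885
  3       102.50        90.7290       272.1869
  4       102.50        87.1138       348.4550
  5       102.50        83.6426       418.2130
  6       102.50        80.3097       481.8584
  7       102.50        77.1097       539.7678
  8     1,102.50       796.3508     6,370.8062
  Σ                  1,408.1655     8,718.6916
P = 1,408.1655; D_Mac = 6.19152 yrs; D_mod = 6.19152/(1+0.0415) = 5.94481 yrs.
ΔP/P ≈ -D_mod · Δy = -5.94481 × (-0.02) = +0.118896 = +11.8896%.

+11.890%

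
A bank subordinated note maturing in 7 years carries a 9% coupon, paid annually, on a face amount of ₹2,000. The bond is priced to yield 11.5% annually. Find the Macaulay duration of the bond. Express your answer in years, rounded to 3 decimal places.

5.380 years

Periodic yield y = 0.115. Discount each cash flow and weight by its year:
  t   CF        PV=CF/(1+0.115)^t    t·PV
  1       180.00       161.4350       161.4350
  2       180.00       144.7847       289.5695
  3       180.00       129.8518       389.5553
  4       180.00       116.4590       465.8360
  5       180.00       104.4475       522.2376
  6       180.00        93.6749       562.0495
  7     2,180.00     1,017.4953     7,122.4673
  Σ                  1,768.1482     9,513.1501
Price P = Σ PV = 1,768.1482.
Macaulay duration = Σ(t·PV) / P = 9,513.1501 / 1,768.1482 = 5.38029 years.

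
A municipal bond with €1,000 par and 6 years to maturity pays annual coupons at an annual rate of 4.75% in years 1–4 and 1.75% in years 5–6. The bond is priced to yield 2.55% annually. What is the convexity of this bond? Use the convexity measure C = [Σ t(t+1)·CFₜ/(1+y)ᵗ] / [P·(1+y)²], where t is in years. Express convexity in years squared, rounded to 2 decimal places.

With y = 0.0255:
  t   CF        PV=CF/(1+0.0255)^t    t·PV        t(t+1)·PV
  1        47.50        46.3189        46.3189          92.6377
  2        47.50        45.1671        90.3342         271.0026
  3        47.50        44.0440       132.1320         528.5278
  4        47.50        42.9488       171.7952         858.9758
  5        17.50        15.4298        77.1489         462.8934
  6     1,017.50       874.8235     5,248.9409      36,742.5861
  Σ                  1,068.7320     5,766.6700      38,956.6235
P = 1,068.7320.
Convexity = Σ t(t+1)·PV / [P·(1+y)²] = 38,956.6235 / (1,068.7320 × 1.051650) = 34.66101.

34.66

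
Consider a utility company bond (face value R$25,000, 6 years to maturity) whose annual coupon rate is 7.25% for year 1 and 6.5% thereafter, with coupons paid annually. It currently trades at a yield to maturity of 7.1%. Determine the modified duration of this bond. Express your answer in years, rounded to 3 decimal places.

4.773 years

Periodic yield y = 0.071. First find Macaulay duration:
  t   CF        PV=CF/(1+0.071)^t    t·PV
  1     1,812.50     1,692.3436     1,692.3436
  2     1,625.00     1,416.6887     2,833.3774
  3     1,625.00     1,322.7719     3,968.3156
  4     1,625.00     1,235.0811     4,940.3245
  5     1,625.00     1,153.2037     5,766.0183
  6    26,625.00    17,642.2020   105,853.2123
  Σ                 24,462.2910   125,053.5916
P = 24,462.2910; Macaulay duration = 125,053.5916 / 24,462.2910 = 5.11210 years.
Modified duration = D_Mac / (1 + y) = 5.11210 / 1.071 = 4.77320 years.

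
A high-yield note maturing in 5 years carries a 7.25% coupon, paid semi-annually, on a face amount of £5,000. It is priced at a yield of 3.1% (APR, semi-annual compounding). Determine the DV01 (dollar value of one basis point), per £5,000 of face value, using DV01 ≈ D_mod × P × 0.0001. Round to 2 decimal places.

Periodic yield y = 0.0155.
  t   CF        PV=CF/(1+0.0155)^t    t·PV
  1       181.25       178.4835       178.4835
  2       181.25       175.7592       351.5185
  3       181.25       173.0766       519.2297
  4       181.25       170.4348       681.7392
  5       181.25       167.8334       839.1670
  6       181.25       165.2717       991.6301
  7       181.25       162.7491     1,139.2435
  8       181.25       160.2650     1,282.1197
  9       181.25       157.8188     1,420.3690
  10    5,181.25     4,442.5801    44,425.8014
  Σ                  5,954.2721    51,829.3015
P = 5,954.2721; D_Mac = 8.70456 half-year periods = 4.35228 yrs; D_mod = 4.28585 yrs.
DV01 ≈ 4.28585 × 5,954.2721 × 0.0001 = 2.551910.

£2.55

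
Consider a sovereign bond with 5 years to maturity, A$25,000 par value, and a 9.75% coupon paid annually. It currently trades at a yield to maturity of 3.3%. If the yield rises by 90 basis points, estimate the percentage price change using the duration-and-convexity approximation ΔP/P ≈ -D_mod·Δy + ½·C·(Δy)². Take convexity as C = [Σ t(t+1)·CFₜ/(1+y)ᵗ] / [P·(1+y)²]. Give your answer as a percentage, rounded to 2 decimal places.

With y = 0.033:
  t   CF        PV=CF/(1+0.033)^t    t·PV        t(t+1)·PV
  1     2,437.50     2,359.6321     2,359.6321       4,719.2643
  2     2,437.50     2,284.2518     4,568.5037      13,705.5110
  3     2,437.50     2,211.2796     6,633.8388      26,535.3552
  4     2,437.50     2,140.6385     8,562.5541      42,812.7706
  5    27,437.50    23,326.1428   116,630.7140     699,784.2840
  Σ                 32,321.9449   138,755.2427     787,557.1851
P = 32,321.9449; D_Mac = 4.29291 yrs; D_mod = 4.15577 yrs; C = 22.83410.
Duration effect: -4.15577 × (+0.009) = -0.037402
Convexity effect: 0.5 × 22.83410 × (0.009)² = +0.0009248
ΔP/P ≈ -0.037402 + 0.0009248 = -0.036477 = -3.6477%.

-3.65%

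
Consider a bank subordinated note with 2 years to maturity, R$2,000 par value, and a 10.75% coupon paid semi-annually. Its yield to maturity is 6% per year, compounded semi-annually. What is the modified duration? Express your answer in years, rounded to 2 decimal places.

1.80 years

Periodic yield y = 0.03. First find Macaulay duration:
  t   CF        PV=CF/(1+0.03)^t    t·PV
  1       107.50       104.3689       104.3689
  2       107.50       101.3291       202.6581
  3       107.50        98.3777       295.1332
  4     2,107.50     1,872.4865     7,489.9458
  Σ                  2,176.5622     8,092.1061
P = 2,176.5622; Macaulay duration = 8,092.1061 / 2,176.5622 = 3.71784 half-year periods = 1.85892 years.
Modified duration = D_Mac / (1 + y) = 1.85892 / 1.03 = 1.80478 years.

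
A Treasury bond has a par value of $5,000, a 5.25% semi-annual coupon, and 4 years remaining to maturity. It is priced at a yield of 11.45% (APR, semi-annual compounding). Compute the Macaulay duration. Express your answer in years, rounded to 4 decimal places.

3.6121 years

Periodic yield y = 0.05725. Discount each cash flow and weight by its period:
  t   CF        PV=CF/(1+0.05725)^t    t·PV
  1       131.25       124.1428       124.1428
  2       131.25       117.4205       234.8410
  3       131.25       111.0622       333.1866
  4       131.25       105.0482       420.1927
  5       131.25        99.3598       496.7992
  6       131.25        93.9795       563.8770
  7       131.25        88.8905       622.2337
  8     5,131.25     3,287.0145    26,296.1162
  Σ                  4,026.9181    29,091.3892
Price P = Σ PV = 4,026.9181.
Macaulay duration = Σ(t·PV) / P = 29,091.3892 / 4,026.9181 = 7.22423 half-year periods.
In years: 7.22423 / 2 = 3.61212 years.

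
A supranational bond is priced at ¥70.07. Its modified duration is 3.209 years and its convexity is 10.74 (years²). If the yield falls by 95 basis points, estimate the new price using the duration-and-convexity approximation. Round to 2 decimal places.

Duration effect: -D_mod·Δy = -3.209 × (-0.0095) = +0.0304855
Convexity effect: ½·C·(Δy)² = 0.5 × 10.74 × (-0.0095)² = +0.0004846425
ΔP/P ≈ +0.0304855 + 0.0004846425 = +0.0309701425
New price ≈ 70.07 × (1 + 0.0309701425) = 72.240077884975.

¥72.24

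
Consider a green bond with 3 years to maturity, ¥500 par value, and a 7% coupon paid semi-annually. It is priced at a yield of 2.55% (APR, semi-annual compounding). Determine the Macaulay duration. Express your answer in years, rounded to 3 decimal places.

Periodic yield y = 0.01275. Discount each cash flow and weight by its period:
  t   CF        PV=CF/(1+0.01275)^t    t·PV
  1        17.50        17.2797        17.2797
  2        17.50        17.0621        34.1243
  3        17.50        16.8473        50.5420
  4        17.50        16.6352        66.5410
  5        17.50        16.4258        82.1290
  6       517.50       479.6195     2,877.7171
  Σ                    563.8697     3,128.3331
Price P = Σ PV = 563.8697.
Macaulay duration = Σ(t·PV) / P = 3,128.3331 / 563.8697 = 5.54797 half-year periods.
In years: 5.54797 / 2 = 2.77399 years.

2.774 years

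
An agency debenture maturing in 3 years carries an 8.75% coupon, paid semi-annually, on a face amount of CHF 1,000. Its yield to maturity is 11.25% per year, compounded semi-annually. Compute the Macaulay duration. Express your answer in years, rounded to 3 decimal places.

Periodic yield y = 0.05625. Discount each cash flow and weight by its period:
  t   CF        PV=CF/(1+0.05625)^t    t·PV
  1        43.75        41.4201        41.4201
  2        43.75        39.2143        78.4286
  3        43.75        37.1260       111.3779
  4        43.75        35.1489       140.5954
  5        43.75        33.2770       166.3851
  6     1,043.75       751.6162     4,509.6975
  Σ                    937.8025     5,047.9047
Price P = Σ PV = 937.8025.
Macaulay duration = Σ(t·PV) / P = 5,047.9047 / 937.8025 = 5.38269 half-year periods.
In years: 5.38269 / 2 = 2.69135 years.

2.691 years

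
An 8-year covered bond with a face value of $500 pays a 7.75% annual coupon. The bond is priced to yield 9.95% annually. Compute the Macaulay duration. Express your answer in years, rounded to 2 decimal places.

Periodic yield y = 0.0995. Discount each cash flow and weight by its year:
  t   CF        PV=CF/(1+0.0995)^t    t·PV
  1        38.75        35.2433        35.2433
  2        38.75        32.0539        64.1079
  3        38.75        29.1532        87.4596
  4        38.75        26.5149       106.0598
  5        38.75        24.1155       120.5773
  6        38.75        21.9331       131.5987
  7        38.75        19.9483       139.6378
  8       538.75       252.2467     2,017.9732
  Σ                    441.2088     2,702.6575
Price P = Σ PV = 441.2088.
Macaulay duration = Σ(t·PV) / P = 2,702.6575 / 441.2088 = 6.12557 years.

6.13 years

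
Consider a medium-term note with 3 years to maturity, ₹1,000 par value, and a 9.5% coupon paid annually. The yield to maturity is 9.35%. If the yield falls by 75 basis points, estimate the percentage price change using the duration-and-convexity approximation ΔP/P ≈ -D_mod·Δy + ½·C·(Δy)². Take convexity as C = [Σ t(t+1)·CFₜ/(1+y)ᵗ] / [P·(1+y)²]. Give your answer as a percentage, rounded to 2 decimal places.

+1.91%

With y = 0.0935:
  t   CF        PV=CF/(1+0.0935)^t    t·PV        t(t+1)·PV
  1        95.00        86.8770        86.8770         173.7540
  2        95.00        79.4486       158.8971         476.6914
  3     1,095.00       837.4478     2,512.3435      10,049.3739
  Σ                  1,003.7734     2,758.1176      10,699.8192
P = 1,003.7734; D_Mac = 2.74775 yrs; D_mod = 2.51280 yrs; C = 8.91463.
Duration effect: -2.51280 × (-0.0075) = +0.018846
Convexity effect: 0.5 × 8.91463 × (-0.0075)² = +0.0002507
ΔP/P ≈ +0.018846 + 0.0002507 = +0.019097 = +1.9097%.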